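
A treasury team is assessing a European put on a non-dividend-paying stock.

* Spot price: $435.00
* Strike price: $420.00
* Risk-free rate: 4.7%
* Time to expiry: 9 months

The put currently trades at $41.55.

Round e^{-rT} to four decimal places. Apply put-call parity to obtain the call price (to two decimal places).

$71.08

exp(−rT) = exp(−0.047·0.75) = 0.9654
Put-call parity: C − P = S − K·e^(−rT) = 435 − 420·0.9654 = 435 − 405.4680 = 29.5320
C = P + (C − P) = 41.55 + (29.5320) = 71.0820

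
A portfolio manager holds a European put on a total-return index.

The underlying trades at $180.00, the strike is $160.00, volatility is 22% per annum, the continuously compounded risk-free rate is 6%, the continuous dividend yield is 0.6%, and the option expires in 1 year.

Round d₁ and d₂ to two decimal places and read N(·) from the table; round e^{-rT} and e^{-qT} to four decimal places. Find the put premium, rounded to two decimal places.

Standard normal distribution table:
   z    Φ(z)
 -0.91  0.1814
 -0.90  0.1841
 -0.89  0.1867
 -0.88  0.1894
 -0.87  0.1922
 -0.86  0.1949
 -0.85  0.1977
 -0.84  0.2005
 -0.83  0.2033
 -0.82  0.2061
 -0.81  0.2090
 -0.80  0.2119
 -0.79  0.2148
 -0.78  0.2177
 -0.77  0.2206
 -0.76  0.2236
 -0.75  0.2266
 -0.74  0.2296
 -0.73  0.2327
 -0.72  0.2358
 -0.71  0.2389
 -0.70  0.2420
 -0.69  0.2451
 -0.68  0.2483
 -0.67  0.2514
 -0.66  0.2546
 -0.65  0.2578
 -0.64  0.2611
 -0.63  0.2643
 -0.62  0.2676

$4.48

T = 1;  σ√T = 0.2200
d₁ = [ln(180/160) + (0.06 − 0.006 + 0.22²/2)·1] / 0.2200 = [0.1178 + 0.0782] / 0.2200 = 0.8908 which rounds to 0.89
d₂ = d₁ − σ√T = 0.8908 − 0.2200 = 0.6708 which rounds to 0.67
exp(−qT) = exp(−0.006·1) = 0.9940;  exp(−rT) = exp(−0.06·1) = 0.9418
N(−d₂) = N(-0.67) = 0.2514;  N(−d₁) = N(-0.89) = 0.1867
P = 160·0.9418·0.2514 − 180·0.9940·0.1867 = 37.8830 − 33.4044 = 4.4786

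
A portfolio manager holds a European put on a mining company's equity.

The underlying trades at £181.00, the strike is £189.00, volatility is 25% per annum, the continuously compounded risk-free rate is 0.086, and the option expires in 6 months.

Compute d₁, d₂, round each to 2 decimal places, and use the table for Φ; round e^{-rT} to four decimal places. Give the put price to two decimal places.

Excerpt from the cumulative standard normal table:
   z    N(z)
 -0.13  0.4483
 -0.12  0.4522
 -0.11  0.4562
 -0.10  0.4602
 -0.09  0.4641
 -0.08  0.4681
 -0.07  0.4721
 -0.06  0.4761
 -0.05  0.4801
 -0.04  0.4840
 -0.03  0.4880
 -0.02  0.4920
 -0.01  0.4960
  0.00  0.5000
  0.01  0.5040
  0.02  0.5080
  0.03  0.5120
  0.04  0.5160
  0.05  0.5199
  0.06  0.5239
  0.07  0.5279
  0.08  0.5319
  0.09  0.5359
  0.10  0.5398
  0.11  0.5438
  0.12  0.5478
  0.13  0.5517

£13.02

σ√T = 0.25 × 0.7071 = 0.1768
d₁ = [ln(181/189) + (0.086 + 0.25²/2)·0.5] / 0.1768 = [-0.0432 + 0.0586] / 0.1768 = 0.0870 ≈ 0.09
d₂ = d₁ − σ√T = 0.0870 − 0.1768 = -0.0898 ≈ -0.09
e^(−rT) = e^(−0.086·0.5) = 0.9579
P = 189·0.9579·N(0.09) − 181·N(-0.09) = 189·0.9579·0.5359 − 181·0.4641 = 97.0210 − 84.0021 = 13.0189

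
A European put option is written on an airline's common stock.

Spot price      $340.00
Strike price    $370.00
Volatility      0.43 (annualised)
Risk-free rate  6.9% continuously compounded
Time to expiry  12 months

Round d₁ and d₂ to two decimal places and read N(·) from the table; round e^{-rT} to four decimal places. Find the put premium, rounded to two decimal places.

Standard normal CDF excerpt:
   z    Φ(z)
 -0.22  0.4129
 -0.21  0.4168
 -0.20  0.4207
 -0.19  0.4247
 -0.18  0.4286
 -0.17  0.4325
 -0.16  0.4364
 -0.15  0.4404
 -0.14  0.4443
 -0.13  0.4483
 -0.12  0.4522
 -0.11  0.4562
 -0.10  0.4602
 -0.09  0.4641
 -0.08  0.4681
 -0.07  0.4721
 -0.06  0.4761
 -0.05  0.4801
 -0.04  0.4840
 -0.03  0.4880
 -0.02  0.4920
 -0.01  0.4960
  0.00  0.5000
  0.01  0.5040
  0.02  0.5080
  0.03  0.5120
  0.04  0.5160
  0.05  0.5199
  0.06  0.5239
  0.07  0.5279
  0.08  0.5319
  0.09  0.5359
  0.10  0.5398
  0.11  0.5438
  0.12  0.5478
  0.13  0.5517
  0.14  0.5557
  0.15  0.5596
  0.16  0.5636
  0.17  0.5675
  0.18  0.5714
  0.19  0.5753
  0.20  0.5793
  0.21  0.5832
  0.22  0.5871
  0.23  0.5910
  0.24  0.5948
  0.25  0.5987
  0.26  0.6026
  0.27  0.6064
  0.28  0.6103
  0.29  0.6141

$61.02

σ√T = 0.43·√1 = 0.4300
d₁ = [ln(340/370) + (0.069 + ½·0.43²)·1] / (σ√T) = (-0.0846 + 0.1614) / 0.4300 = 0.1788 ⇒ 0.18
d₂ = 0.1788 − 0.4300 = -0.2512 ⇒ -0.25
e^(−rT) = e^(−0.069·1) = 0.9333
N(−d₂) = N(0.25) = 0.5987;  N(−d₁) = N(-0.18) = 0.4286
P = 370·0.9333·0.5987 − 340·0.4286 = 206.7437 − 145.7240 = 61.0197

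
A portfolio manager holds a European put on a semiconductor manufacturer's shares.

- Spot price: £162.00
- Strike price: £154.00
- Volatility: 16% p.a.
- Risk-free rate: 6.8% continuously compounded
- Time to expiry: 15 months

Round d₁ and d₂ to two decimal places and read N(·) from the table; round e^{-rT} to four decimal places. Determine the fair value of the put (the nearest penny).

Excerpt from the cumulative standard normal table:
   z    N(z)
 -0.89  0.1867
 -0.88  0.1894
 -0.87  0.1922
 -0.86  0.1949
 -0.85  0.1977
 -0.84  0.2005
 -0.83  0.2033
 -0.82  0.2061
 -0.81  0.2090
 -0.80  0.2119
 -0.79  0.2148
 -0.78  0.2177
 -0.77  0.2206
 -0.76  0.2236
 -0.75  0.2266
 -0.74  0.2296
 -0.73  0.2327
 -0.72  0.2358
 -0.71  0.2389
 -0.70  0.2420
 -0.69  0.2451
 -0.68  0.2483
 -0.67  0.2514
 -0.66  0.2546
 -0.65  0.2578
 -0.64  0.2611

σ√T = 0.16·√1.25 = 0.1789
d₁ = [ln(162/154) + (0.068 + ½·0.16²)·1.25] / (σ√T) = (0.0506 + 0.1010) / 0.1789 = 0.8477 → 0.85
d₂ = 0.8477 − 0.1789 = 0.6688 → 0.67
exp(−rT) = exp(−0.068·1.25) = 0.9185
N(−d₂) = N(-0.67) = 0.2514;  N(−d₁) = N(-0.85) = 0.1977
P = 154·0.9185·0.2514 − 162·0.1977 = 35.5603 − 32.0274 = 3.5329

£3.53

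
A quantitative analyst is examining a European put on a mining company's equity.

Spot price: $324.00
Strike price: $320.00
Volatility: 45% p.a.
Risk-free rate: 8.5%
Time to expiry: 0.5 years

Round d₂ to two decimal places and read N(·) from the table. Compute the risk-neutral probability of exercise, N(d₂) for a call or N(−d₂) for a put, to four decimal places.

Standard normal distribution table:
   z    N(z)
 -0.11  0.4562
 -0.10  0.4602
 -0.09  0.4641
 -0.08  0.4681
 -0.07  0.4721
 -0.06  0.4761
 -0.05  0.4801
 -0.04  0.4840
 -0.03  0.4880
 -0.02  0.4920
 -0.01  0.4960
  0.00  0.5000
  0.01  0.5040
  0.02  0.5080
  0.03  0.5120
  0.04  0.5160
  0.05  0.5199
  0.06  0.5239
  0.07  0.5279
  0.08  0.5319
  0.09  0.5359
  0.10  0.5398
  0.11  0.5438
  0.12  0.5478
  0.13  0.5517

T = 0.5;  σ√T = 0.3182
ln(S/K) + (r + σ²/2)T = ln(324/320) + (0.085 + 0.45²/2)·0.5 = 0.0124 + 0.0931 = 0.1055
d₁ = 0.1055 / 0.3182 = 0.3317 → 0.33
d₂ = d₁ − σ√T = 0.3317 − 0.3182 = 0.0135 → 0.01
Risk-neutral Pr[S_T < K] = N(−d₂) = N(-0.01) = 0.4960

0.4960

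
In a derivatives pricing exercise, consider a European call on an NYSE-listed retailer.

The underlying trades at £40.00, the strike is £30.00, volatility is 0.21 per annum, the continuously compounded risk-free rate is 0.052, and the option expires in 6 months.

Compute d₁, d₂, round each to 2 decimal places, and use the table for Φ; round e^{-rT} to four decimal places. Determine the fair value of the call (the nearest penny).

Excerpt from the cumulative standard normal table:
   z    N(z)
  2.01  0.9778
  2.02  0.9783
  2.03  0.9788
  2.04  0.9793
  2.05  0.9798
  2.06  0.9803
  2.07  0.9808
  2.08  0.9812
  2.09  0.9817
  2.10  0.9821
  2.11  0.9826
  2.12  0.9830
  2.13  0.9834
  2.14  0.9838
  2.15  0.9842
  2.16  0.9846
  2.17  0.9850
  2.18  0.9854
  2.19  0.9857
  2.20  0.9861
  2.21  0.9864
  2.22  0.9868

£10.80

T = 0.5;  σ√T = 0.1485
d₁ = [ln(40/30) + (0.052 + ½·0.21²)·0.5] / (σ√T) = (0.2877 + 0.0370) / 0.1485 = 2.1867 → 2.19
d₂ = 2.1867 − 0.1485 = 2.0382 → 2.04
exp(−rT) = exp(−0.052·0.5) = 0.9743
N(d₁) = N(2.19) = 0.9857;  N(d₂) = N(2.04) = 0.9793
C = 40·0.9857 − 30·0.9743·0.9793 = 39.4280 − 28.6240 = 10.8040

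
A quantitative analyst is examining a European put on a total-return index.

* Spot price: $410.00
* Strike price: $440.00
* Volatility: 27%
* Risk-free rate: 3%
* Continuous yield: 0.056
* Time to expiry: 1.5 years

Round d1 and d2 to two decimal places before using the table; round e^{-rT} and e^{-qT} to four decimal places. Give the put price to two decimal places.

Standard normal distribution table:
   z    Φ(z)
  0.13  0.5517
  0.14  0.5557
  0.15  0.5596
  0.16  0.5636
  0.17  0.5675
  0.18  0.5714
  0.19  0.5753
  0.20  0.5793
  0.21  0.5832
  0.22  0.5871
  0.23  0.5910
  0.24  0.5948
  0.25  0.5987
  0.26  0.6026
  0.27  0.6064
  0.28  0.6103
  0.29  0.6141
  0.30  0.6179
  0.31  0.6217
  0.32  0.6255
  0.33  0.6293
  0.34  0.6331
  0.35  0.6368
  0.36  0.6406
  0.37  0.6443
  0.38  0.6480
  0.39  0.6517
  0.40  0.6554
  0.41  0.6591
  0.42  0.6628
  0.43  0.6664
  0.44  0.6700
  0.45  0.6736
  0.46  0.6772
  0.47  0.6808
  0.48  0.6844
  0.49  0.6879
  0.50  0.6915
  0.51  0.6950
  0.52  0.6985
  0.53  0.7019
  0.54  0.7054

$76.95

T = 1.5;  σ√T = 0.3307
ln(S/K) + (r − q + σ²/2)T = ln(410/440) + (0.03 − 0.056 + 0.27²/2)·1.5 = -0.0706 + 0.0157 = -0.0549
d₁ = -0.0549 / 0.3307 = -0.1661 ≈ -0.17
d₂ = d₁ − σ√T = -0.1661 − 0.3307 = -0.4968 ≈ -0.50
exp(−qT) = exp(−0.056·1.5) = 0.9194;  exp(−rT) = exp(−0.03·1.5) = 0.9560
N(−d₂) = N(0.50) = 0.6915;  N(−d₁) = N(0.17) = 0.5675
P = 440·0.9560·0.6915 − 410·0.9194·0.5675 = 290.8726 − 213.9214 = 76.9512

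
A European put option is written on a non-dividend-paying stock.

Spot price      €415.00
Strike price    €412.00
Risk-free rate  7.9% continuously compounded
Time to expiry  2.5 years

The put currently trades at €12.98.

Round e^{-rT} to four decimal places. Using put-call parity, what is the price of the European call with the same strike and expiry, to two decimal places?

e^(−rT) = e^(−0.079·2.5) = 0.8208
Put-call parity: C − P = S − K·e^(−rT) = 415 − 412·0.8208 = 415 − 338.1696 = 76.8304
C = P + (C − P) = 12.98 + (76.8304) = 89.8104

€89.81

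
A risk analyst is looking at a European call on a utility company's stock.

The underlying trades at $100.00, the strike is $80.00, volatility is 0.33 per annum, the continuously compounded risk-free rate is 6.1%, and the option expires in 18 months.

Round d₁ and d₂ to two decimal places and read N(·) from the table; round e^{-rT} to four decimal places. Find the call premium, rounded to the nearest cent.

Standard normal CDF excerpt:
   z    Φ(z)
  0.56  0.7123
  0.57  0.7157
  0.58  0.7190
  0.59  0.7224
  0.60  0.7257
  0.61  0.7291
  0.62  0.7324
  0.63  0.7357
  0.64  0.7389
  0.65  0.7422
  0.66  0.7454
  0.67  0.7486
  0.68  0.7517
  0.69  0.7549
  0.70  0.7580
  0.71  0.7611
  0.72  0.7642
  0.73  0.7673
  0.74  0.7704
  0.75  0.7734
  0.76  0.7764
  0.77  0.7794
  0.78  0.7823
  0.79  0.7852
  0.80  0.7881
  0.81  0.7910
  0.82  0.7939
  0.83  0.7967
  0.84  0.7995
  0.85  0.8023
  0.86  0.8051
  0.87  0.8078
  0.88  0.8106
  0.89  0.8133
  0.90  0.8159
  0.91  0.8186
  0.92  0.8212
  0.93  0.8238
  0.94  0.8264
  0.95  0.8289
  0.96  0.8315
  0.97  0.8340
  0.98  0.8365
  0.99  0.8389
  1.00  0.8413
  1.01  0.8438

$31.16

T = 1.5;  σ√T = 0.4042
d₁ = [ln(100/80) + (0.061 + ½·0.33²)·1.5] / (σ√T) = (0.2231 + 0.1732) / 0.4042 = 0.9806 which rounds to 0.98
d₂ = 0.9806 − 0.4042 = 0.5764 which rounds to 0.58
exp(−rT) = exp(−0.061·1.5) = 0.9126
C = 100·N(0.98) − 80·0.9126·N(0.58) = 100·0.8365 − 80·0.9126·0.7190 = 83.6500 − 52.4928 = 31.1572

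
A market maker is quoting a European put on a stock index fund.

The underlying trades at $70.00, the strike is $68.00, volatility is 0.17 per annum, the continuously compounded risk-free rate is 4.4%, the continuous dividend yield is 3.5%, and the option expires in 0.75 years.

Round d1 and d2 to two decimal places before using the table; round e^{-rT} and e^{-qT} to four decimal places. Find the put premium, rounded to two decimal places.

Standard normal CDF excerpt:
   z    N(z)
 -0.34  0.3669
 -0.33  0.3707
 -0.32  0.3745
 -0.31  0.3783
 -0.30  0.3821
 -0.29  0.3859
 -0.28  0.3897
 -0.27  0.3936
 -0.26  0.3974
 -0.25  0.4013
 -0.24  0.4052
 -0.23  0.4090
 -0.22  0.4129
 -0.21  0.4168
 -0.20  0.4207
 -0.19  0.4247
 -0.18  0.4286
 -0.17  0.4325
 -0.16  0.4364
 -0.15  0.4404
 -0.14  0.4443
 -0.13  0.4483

σ√T = 0.17·√0.75 = 0.1472
d₁ = [ln(70/68) + (0.044 − 0.035 + 0.17²/2)·0.75] / 0.1472 = [0.0290 + 0.0176] / 0.1472 = 0.3164 which rounds to 0.32
d₂ = d₁ − σ√T = 0.3164 − 0.1472 = 0.1691 which rounds to 0.17
e^(−qT) = e^(−0.035·0.75) = 0.9741;  e^(−rT) = e^(−0.044·0.75) = 0.9675
P = 68·0.9675·N(-0.17) − 70·0.9741·N(-0.32) = 68·0.9675·0.4325 − 70·0.9741·0.3745 = 28.4542 − 25.5360 = 2.9181

$2.92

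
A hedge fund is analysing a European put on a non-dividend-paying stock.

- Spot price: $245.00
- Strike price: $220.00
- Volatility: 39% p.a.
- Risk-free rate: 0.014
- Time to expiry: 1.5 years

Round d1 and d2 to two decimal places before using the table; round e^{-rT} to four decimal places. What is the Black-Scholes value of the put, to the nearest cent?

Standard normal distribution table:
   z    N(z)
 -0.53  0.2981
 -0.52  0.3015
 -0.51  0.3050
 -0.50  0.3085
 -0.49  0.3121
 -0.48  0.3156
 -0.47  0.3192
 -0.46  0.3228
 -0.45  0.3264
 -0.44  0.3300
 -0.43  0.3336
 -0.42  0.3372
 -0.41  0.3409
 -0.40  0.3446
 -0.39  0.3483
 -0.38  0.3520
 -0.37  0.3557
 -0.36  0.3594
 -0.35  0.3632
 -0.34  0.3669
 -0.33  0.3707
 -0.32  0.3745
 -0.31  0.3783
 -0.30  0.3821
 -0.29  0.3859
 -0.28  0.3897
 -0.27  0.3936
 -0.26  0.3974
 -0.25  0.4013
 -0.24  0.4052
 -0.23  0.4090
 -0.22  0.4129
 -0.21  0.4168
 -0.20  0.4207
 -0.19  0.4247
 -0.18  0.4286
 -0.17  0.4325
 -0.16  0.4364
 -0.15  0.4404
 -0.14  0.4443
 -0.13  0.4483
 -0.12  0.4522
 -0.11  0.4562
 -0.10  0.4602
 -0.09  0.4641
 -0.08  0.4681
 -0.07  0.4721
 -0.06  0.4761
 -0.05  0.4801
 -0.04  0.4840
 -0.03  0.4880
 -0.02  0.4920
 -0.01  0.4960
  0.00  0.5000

σ√T = 0.39·√1.5 = 0.4777
d₁ = [ln(245/220) + (0.014 + 0.39²/2)·1.5] / 0.4777 = [0.1076 + 0.1351] / 0.4777 = 0.5081 which rounds to 0.51
d₂ = d₁ − σ√T = 0.5081 − 0.4777 = 0.0305 which rounds to 0.03
exp(−rT) = exp(−0.014·1.5) = 0.9792
N(−d₂) = N(-0.03) = 0.4880;  N(−d₁) = N(-0.51) = 0.3050
P = 220·0.9792·0.4880 − 245·0.3050 = 105.1269 − 74.7250 = 30.4019

$30.40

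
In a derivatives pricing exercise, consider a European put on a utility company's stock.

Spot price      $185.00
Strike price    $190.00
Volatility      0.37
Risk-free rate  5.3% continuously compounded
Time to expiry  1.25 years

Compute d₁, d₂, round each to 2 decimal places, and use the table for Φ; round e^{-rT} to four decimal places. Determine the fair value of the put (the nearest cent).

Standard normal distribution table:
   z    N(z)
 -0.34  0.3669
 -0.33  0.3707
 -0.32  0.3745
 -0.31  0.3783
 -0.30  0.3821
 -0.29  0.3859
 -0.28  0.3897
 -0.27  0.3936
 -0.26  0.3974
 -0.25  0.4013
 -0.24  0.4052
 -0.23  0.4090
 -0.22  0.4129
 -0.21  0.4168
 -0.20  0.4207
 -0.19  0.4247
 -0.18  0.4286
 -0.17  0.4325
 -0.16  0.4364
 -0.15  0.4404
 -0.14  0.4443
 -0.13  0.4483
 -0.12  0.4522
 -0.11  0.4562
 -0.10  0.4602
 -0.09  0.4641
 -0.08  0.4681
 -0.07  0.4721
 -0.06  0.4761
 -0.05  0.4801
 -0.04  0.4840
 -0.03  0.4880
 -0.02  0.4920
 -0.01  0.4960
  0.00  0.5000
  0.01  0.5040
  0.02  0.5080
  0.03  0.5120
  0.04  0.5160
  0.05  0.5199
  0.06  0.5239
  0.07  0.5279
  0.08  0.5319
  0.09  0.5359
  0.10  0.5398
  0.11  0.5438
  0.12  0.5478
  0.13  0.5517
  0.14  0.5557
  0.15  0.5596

σ√T = 0.37 × 1.1180 = 0.4137
d₁ = [ln(185/190) + (0.053 + 0.37²/2)·1.25] / 0.4137 = [-0.0267 + 0.1518] / 0.4137 = 0.3025 ≈ 0.30
d₂ = d₁ − σ√T = 0.3025 − 0.4137 = -0.1112 ≈ -0.11
e^(−rT) = e^(−0.053·1.25) = 0.9359
P = 190·0.9359·N(0.11) − 185·N(-0.30) = 190·0.9359·0.5438 − 185·0.3821 = 96.6991 − 70.6885 = 26.0106

$26.01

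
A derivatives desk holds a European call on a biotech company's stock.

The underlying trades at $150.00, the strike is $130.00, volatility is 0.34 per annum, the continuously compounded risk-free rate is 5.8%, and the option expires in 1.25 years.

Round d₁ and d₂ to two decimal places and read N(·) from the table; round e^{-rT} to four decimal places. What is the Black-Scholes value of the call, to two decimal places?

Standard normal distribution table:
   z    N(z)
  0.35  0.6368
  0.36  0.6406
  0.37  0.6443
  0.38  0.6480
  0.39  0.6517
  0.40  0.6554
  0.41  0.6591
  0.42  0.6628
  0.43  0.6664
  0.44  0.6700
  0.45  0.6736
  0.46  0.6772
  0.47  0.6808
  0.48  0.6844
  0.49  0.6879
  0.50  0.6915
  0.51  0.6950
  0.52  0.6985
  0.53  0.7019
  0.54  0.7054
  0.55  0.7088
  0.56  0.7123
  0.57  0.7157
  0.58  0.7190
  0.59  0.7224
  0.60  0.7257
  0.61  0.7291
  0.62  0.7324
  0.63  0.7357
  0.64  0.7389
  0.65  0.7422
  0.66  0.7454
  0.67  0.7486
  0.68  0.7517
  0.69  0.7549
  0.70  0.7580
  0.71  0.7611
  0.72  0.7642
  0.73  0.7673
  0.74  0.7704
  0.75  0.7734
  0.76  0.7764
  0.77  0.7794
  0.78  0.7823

$38.11

T = 1.25;  σ√T = 0.3801
d₁ = [ln(150/130) + (0.058 + 0.34²/2)·1.25] / 0.3801 = [0.1431 + 0.1448] / 0.3801 = 0.7572 → 0.76
d₂ = d₁ − σ√T = 0.7572 − 0.3801 = 0.3771 → 0.38
e^(−rT) = e^(−0.058·1.25) = 0.9301
C = 150·N(0.76) − 130·0.9301·N(0.38) = 150·0.7764 − 130·0.9301·0.6480 = 116.4600 − 78.3516 = 38.1084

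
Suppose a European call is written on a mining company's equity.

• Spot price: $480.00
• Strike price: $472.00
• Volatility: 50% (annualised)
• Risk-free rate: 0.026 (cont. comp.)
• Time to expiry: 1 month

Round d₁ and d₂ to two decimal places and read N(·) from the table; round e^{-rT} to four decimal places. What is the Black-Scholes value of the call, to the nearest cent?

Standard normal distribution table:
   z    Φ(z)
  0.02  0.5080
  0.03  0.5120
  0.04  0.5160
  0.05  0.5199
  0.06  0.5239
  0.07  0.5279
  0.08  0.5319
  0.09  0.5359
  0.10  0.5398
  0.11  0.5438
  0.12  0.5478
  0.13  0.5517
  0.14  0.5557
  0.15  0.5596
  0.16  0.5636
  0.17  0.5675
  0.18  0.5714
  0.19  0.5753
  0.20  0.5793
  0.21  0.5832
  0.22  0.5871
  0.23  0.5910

T = 0.08333;  σ√T = 0.1443
ln(S/K) + (r + σ²/2)T = ln(480/472) + (0.026 + 0.5²/2)·0.08333 = 0.0168 + 0.0126 = 0.0294
d₁ = 0.0294 / 0.1443 = 0.2036 ≈ 0.20
d₂ = d₁ − σ√T = 0.2036 − 0.1443 = 0.0593 ≈ 0.06
exp(−rT) = exp(−0.026·0.08333) = 0.9978
N(d₁) = N(0.20) = 0.5793;  N(d₂) = N(0.06) = 0.5239
C = 480·0.5793 − 472·0.9978·0.5239 = 278.0640 − 246.7368 = 31.3272

$31.33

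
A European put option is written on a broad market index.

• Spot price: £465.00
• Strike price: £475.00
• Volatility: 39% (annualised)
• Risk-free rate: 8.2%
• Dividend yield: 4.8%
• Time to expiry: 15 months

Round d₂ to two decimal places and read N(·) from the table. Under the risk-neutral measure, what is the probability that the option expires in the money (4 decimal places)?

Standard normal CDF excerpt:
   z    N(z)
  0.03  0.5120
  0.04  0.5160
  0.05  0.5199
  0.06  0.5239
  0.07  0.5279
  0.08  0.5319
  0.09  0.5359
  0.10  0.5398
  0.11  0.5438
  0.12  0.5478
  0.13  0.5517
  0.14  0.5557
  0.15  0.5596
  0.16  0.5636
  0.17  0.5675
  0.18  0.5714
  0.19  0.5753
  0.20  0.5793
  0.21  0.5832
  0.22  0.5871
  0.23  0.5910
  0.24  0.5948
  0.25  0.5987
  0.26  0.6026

0.5675

T = 1.25;  σ√T = 0.4360
d₁ = [ln(465/475) + (0.082 − 0.048 + 0.39²/2)·1.25] / 0.4360 = [-0.0213 + 0.1376] / 0.4360 = 0.2667 → 0.27
d₂ = d₁ − σ√T = 0.2667 − 0.4360 = -0.1693 → -0.17
Risk-neutral Pr[S_T < K] = N(−d₂) = N(0.17) = 0.5675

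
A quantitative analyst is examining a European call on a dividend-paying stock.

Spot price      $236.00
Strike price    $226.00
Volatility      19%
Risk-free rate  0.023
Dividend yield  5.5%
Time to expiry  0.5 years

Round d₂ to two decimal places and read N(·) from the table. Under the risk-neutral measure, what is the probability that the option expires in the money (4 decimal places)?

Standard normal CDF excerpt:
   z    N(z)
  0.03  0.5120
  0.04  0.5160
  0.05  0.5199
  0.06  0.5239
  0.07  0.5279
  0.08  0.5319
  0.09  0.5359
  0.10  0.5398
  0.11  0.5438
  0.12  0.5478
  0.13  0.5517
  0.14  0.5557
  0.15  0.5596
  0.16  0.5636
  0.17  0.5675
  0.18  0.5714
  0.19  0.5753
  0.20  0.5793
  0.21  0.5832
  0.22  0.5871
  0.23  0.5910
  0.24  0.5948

σ√T = 0.19 × 0.7071 = 0.1344
d₁ = [ln(236/226) + (0.023 − 0.055 + 0.19²/2)·0.5] / 0.1344 = [0.0433 − 0.0070] / 0.1344 = 0.2704 ⇒ 0.27
d₂ = d₁ − σ√T = 0.2704 − 0.1344 = 0.1360 ⇒ 0.14
Risk-neutral Pr[S_T > K] = N(d₂) = N(0.14) = 0.5557

0.5557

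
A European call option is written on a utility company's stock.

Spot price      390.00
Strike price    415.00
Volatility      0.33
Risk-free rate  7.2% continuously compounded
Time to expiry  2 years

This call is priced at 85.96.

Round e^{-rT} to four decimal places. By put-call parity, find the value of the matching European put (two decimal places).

exp(−rT) = exp(−0.072·2) = 0.8659
Put-call parity: C − P = S − K·e^(−rT) = 390 − 415·0.8659 = 390 − 359.3485 = 30.6515
P = C − (C − P) = 85.96 − (30.6515) = 55.3085

55.31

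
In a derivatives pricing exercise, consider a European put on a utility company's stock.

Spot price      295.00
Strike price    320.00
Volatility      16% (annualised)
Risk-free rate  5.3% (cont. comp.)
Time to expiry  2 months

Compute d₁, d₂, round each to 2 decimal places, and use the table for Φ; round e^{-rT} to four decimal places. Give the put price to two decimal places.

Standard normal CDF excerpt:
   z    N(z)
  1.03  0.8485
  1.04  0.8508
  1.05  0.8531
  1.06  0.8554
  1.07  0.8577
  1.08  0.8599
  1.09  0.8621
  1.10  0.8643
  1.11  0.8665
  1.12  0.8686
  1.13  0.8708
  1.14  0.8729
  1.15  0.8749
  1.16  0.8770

σ√T = 0.16 × 0.4082 = 0.0653
d₁ = [ln(295/320) + (0.053 + ½·0.16²)·0.1667] / (σ√T) = (-0.0813 + 0.0110) / 0.0653 = -1.0775 ⇒ -1.08
d₂ = -1.0775 − 0.0653 = -1.1428 ⇒ -1.14
e^(−rT) = e^(−0.053·0.1667) = 0.9912
N(−d₂) = N(1.14) = 0.8729;  N(−d₁) = N(1.08) = 0.8599
P = 320·0.9912·0.8729 − 295·0.8599 = 276.8699 − 253.6705 = 23.1994

23.20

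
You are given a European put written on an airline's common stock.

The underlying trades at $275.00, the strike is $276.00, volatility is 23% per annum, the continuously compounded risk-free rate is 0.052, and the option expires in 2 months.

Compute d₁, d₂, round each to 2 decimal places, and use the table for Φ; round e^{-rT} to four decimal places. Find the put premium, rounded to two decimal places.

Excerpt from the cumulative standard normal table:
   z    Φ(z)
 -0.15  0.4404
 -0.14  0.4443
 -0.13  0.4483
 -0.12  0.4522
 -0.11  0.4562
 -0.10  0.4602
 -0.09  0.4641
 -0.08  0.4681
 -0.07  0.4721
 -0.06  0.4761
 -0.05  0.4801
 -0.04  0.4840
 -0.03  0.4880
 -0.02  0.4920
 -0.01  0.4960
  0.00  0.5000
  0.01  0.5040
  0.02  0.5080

σ√T = 0.23 × 0.4082 = 0.0939
d₁ = [ln(275/276) + (0.052 + 0.23²/2)·0.1667] / 0.0939 = [-0.0036 + 0.0131] / 0.0939 = 0.1006 which rounds to 0.10
d₂ = d₁ − σ√T = 0.1006 − 0.0939 = 0.0067 which rounds to 0.01
e^(−rT) = e^(−0.052·0.1667) = 0.9914
N(−d₂) = N(-0.01) = 0.4960;  N(−d₁) = N(-0.10) = 0.4602
P = 276·0.9914·0.4960 − 275·0.4602 = 135.7187 − 126.5550 = 9.1637

$9.16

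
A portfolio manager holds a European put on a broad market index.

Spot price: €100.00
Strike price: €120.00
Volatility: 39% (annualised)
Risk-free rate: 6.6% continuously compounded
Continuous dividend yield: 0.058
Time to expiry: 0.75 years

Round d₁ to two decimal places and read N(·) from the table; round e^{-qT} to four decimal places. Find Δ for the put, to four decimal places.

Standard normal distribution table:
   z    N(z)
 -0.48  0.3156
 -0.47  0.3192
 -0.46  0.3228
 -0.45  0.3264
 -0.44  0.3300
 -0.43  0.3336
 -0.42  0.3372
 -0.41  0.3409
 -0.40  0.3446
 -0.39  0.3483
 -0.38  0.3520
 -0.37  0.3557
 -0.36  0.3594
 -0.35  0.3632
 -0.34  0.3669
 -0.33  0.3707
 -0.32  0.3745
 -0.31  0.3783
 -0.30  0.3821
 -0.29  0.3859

-0.6097

σ√T = 0.39 × 0.8660 = 0.3377
d₁ = [ln(100/120) + (0.066 − 0.058 + 0.39²/2)·0.75] / 0.3377 = [-0.1823 + 0.0630] / 0.3377 = -0.3532 ⇒ -0.35
N(d₁) = N(-0.35) = 0.3632
Δ_put = e^(−qT)·(N(d₁) − 1) = 0.9574·(0.3632 − 1) = -0.6097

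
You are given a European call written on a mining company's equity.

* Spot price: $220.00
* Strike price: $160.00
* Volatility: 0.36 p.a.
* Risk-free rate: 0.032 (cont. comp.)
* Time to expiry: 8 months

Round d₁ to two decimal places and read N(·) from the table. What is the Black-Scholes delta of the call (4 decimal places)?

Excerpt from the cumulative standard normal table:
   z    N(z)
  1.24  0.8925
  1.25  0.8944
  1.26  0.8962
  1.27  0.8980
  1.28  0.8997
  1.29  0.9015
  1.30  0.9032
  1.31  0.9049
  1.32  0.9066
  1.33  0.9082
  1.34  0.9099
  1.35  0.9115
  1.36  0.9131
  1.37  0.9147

0.9032

σ√T = 0.36·√0.6667 = 0.2939
ln(S/K) + (r + σ²/2)T = ln(220/160) + (0.032 + 0.36²/2)·0.6667 = 0.3185 + 0.0645 = 0.3830
d₁ = 0.3830 / 0.2939 = 1.3029 which rounds to 1.30
N(d₁) = N(1.30) = 0.9032
Δ_call = N(d₁) = 0.9032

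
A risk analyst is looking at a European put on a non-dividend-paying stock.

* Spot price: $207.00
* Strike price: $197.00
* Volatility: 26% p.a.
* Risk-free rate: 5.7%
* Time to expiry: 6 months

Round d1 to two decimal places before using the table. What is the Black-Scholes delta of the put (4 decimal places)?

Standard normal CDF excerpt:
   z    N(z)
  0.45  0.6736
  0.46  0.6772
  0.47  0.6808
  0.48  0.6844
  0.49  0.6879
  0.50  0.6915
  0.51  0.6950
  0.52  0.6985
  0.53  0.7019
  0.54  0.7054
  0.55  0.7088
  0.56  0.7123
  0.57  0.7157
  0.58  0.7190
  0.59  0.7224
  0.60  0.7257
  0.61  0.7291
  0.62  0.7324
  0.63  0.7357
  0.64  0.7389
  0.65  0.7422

-0.3015

σ√T = 0.26 × 0.7071 = 0.1838
d₁ = [ln(207/197) + (0.057 + ½·0.26²)·0.5] / (σ√T) = (0.0495 + 0.0454) / 0.1838 = 0.5163 ≈ 0.52
N(d₁) = N(0.52) = 0.6985
Δ_put = N(d₁) − 1 = 0.6985 − 1 = -0.3015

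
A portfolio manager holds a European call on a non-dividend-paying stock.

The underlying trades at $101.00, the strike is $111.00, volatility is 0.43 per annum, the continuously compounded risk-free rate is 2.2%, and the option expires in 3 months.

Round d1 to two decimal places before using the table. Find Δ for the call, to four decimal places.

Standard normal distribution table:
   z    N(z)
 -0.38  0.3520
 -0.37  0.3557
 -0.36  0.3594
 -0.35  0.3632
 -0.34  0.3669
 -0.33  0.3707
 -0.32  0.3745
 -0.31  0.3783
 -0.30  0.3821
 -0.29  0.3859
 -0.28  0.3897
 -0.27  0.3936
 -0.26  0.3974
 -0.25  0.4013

σ√T = 0.43 × 0.5000 = 0.2150
ln(S/K) + (r + σ²/2)T = ln(101/111) + (0.022 + 0.43²/2)·0.25 = -0.0944 + 0.0286 = -0.0658
d₁ = -0.0658 / 0.2150 = -0.3060 which rounds to -0.31
N(d₁) = N(-0.31) = 0.3783
Δ_call = N(d₁) = 0.3783

0.3783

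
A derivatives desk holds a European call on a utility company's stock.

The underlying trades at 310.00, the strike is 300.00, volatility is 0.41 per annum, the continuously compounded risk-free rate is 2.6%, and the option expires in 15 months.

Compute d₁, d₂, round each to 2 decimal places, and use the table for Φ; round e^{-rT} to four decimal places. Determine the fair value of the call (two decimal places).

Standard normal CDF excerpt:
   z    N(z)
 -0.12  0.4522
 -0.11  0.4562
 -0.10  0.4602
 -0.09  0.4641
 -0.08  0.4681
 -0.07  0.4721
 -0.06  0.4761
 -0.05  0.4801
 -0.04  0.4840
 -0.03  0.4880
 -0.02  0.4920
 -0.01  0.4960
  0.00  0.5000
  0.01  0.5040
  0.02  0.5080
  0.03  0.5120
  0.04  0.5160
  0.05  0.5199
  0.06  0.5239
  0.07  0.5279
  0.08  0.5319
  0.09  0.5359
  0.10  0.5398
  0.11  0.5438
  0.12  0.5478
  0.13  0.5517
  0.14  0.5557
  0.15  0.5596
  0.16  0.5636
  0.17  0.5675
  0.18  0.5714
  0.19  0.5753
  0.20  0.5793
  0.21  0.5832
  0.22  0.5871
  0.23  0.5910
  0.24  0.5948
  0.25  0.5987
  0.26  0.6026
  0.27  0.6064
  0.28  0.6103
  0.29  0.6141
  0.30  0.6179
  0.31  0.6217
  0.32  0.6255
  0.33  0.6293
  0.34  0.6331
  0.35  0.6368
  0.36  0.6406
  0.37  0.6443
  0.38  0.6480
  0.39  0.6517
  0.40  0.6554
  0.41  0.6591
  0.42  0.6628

T = 1.25;  σ√T = 0.4584
d₁ = [ln(310/300) + (0.026 + ½·0.41²)·1.25] / (σ√T) = (0.0328 + 0.1376) / 0.4584 = 0.3716 ≈ 0.37
d₂ = 0.3716 − 0.4584 = -0.0868 ≈ -0.09
e^(−rT) = e^(−0.026·1.25) = 0.9680
N(d₁) = N(0.37) = 0.6443;  N(d₂) = N(-0.09) = 0.4641
C = 310·0.6443 − 300·0.9680·0.4641 = 199.7330 − 134.7746 = 64.9584

64.96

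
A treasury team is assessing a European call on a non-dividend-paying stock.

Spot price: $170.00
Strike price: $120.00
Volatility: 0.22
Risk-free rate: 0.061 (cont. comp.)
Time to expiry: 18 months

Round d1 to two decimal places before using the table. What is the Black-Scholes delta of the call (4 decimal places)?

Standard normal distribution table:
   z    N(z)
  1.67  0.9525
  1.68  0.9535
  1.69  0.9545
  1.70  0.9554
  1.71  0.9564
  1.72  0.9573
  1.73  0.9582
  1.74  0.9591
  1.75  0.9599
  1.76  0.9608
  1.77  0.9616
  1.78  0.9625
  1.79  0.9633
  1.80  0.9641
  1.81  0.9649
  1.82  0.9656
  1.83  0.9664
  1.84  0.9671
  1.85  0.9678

σ√T = 0.22·√1.5 = 0.2694
d₁ = [ln(170/120) + (0.061 + 0.22²/2)·1.5] / 0.2694 = [0.3483 + 0.1278] / 0.2694 = 1.7670 ≈ 1.77
N(d₁) = N(1.77) = 0.9616
Δ_call = N(d₁) = 0.9616

0.9616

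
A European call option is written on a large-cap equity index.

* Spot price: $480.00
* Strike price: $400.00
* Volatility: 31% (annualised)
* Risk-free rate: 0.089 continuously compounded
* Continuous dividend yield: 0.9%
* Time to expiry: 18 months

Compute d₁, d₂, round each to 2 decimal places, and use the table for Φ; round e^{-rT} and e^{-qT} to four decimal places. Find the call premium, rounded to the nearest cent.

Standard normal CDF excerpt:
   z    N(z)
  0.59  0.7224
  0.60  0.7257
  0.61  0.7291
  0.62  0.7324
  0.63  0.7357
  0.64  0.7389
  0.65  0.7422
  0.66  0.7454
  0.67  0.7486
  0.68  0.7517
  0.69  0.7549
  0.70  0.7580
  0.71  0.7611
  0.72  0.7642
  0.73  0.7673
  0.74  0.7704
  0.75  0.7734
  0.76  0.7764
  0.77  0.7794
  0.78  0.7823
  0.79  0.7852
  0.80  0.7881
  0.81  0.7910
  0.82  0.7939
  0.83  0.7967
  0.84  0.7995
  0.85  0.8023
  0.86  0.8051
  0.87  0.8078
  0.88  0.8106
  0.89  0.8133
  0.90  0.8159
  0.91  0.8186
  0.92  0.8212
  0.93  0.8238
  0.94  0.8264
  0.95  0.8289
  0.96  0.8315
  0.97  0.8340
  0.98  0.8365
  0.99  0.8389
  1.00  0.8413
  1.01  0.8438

$142.09

σ√T = 0.31·√1.5 = 0.3797
d₁ = [ln(480/400) + (0.089 − 0.009 + 0.31²/2)·1.5] / 0.3797 = [0.1823 + 0.1921] / 0.3797 = 0.9861 ⇒ 0.99
d₂ = d₁ − σ√T = 0.9861 − 0.3797 = 0.6064 ⇒ 0.61
exp(−qT) = exp(−0.009·1.5) = 0.9866;  exp(−rT) = exp(−0.089·1.5) = 0.8750
C = 480·0.9866·N(0.99) − 400·0.8750·N(0.61) = 480·0.9866·0.8389 − 400·0.8750·0.7291 = 397.2762 − 255.1850 = 142.0912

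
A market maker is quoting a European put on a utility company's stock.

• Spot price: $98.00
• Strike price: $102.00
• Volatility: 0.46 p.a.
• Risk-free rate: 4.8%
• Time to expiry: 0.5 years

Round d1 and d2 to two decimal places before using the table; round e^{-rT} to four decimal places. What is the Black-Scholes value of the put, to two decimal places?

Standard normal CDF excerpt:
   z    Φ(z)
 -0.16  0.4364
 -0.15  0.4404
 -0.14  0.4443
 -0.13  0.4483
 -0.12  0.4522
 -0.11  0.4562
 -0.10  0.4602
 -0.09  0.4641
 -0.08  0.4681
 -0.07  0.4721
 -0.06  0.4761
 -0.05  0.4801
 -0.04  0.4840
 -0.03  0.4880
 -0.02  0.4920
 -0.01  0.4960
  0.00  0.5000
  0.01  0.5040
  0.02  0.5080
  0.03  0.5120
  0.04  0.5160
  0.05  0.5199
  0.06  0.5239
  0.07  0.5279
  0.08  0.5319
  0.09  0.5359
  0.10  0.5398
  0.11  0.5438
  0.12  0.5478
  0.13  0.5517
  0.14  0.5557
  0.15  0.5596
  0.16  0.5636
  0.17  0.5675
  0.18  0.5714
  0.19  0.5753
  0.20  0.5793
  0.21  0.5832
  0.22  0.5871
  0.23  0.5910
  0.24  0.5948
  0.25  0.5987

σ√T = 0.46·√0.5 = 0.3253
d₁ = [ln(98/102) + (0.048 + 0.46²/2)·0.5] / 0.3253 = [-0.0400 + 0.0769] / 0.3253 = 0.1134 → 0.11
d₂ = d₁ − σ√T = 0.1134 − 0.3253 = -0.2118 → -0.21
exp(−rT) = exp(−0.048·0.5) = 0.9763
P = 102·0.9763·N(0.21) − 98·N(-0.11) = 102·0.9763·0.5832 − 98·0.4562 = 58.0766 − 44.7076 = 13.3690

$13.37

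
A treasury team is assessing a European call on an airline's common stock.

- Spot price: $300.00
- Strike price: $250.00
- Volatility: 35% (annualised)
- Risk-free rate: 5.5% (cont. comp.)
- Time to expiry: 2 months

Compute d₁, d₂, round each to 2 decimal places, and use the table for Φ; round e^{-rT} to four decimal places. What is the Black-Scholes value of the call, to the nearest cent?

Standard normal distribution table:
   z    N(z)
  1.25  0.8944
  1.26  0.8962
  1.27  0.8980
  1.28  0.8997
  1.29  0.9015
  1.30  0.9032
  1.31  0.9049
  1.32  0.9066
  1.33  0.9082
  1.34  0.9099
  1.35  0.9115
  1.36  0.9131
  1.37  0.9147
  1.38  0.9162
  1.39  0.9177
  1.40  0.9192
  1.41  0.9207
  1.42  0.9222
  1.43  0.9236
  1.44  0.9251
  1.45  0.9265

$53.75

σ√T = 0.35 × 0.4082 = 0.1429
d₁ = [ln(300/250) + (0.055 + ½·0.35²)·0.1667] / (σ√T) = (0.1823 + 0.0194) / 0.1429 = 1.4116 which rounds to 1.41
d₂ = 1.4116 − 0.1429 = 1.2687 which rounds to 1.27
e^(−rT) = e^(−0.055·0.1667) = 0.9909
C = 300·N(1.41) − 250·0.9909·N(1.27) = 300·0.9207 − 250·0.9909·0.8980 = 276.2100 − 222.4571 = 53.7529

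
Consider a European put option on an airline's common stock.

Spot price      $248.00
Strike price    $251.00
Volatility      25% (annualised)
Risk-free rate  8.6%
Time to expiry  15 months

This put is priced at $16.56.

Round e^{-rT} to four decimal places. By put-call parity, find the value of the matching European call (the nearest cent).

exp(−rT) = exp(−0.086·1.25) = 0.8981
Put-call parity: C − P = S − K·e^(−rT) = 248 − 251·0.8981 = 248 − 225.4231 = 22.5769
C = P + (C − P) = 16.56 + (22.5769) = 39.1369

$39.14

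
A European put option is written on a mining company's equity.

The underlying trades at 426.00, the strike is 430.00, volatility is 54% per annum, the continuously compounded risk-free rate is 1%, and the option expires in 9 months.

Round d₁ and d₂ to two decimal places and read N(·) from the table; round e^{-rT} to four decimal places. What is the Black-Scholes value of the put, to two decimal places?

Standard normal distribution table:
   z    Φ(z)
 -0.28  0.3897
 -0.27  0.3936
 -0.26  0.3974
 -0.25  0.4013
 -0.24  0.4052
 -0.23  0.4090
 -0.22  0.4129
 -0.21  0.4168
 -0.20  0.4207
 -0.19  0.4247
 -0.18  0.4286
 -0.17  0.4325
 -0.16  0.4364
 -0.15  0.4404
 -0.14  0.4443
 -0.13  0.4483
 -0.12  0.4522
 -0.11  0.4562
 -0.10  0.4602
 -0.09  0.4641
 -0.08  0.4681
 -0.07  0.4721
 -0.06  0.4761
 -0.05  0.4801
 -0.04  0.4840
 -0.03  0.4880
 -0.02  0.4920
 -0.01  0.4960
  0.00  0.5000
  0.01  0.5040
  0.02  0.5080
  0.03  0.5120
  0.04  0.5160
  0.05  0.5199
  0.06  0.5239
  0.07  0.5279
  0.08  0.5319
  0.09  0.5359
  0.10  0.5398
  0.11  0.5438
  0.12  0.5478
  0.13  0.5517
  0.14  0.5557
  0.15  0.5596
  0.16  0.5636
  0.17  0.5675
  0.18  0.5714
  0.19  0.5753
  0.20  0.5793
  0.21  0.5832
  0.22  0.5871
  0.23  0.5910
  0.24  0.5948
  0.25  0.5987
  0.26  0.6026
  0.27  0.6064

T = 0.75;  σ√T = 0.4677
d₁ = [ln(426/430) + (0.01 + 0.54²/2)·0.75] / 0.4677 = [-0.0093 + 0.1169] / 0.4677 = 0.2299 which rounds to 0.23
d₂ = d₁ − σ√T = 0.2299 − 0.4677 = -0.2378 which rounds to -0.24
e^(−rT) = e^(−0.01·0.75) = 0.9925
N(−d₂) = N(0.24) = 0.5948;  N(−d₁) = N(-0.23) = 0.4090
P = 430·0.9925·0.5948 − 426·0.4090 = 253.8458 − 174.2340 = 79.6118

79.61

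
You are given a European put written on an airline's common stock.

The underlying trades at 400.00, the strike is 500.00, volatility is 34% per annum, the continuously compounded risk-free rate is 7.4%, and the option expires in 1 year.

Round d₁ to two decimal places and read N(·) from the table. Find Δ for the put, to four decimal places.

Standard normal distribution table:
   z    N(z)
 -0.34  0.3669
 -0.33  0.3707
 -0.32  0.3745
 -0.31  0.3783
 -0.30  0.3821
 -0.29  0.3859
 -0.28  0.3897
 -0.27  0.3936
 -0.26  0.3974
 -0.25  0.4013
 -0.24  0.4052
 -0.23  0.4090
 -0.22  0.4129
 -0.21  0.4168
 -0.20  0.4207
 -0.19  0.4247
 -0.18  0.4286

-0.6064

T = 1;  σ√T = 0.3400
ln(S/K) + (r + σ²/2)T = ln(400/500) + (0.074 + 0.34²/2)·1 = -0.2231 + 0.1318 = -0.0913
d₁ = -0.0913 / 0.3400 = -0.2687 ⇒ -0.27
N(d₁) = N(-0.27) = 0.3936
Δ_put = N(d₁) − 1 = 0.3936 − 1 = -0.6064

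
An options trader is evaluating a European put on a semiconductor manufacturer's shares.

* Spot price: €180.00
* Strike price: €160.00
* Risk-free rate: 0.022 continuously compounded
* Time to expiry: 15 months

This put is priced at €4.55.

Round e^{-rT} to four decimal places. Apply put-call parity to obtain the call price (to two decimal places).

€28.89

exp(−rT) = exp(−0.022·1.25) = 0.9729
Put-call parity: C − P = S − K·e^(−rT) = 180 − 160·0.9729 = 180 − 155.6640 = 24.3360
C = P + (C − P) = 4.55 + (24.3360) = 28.8860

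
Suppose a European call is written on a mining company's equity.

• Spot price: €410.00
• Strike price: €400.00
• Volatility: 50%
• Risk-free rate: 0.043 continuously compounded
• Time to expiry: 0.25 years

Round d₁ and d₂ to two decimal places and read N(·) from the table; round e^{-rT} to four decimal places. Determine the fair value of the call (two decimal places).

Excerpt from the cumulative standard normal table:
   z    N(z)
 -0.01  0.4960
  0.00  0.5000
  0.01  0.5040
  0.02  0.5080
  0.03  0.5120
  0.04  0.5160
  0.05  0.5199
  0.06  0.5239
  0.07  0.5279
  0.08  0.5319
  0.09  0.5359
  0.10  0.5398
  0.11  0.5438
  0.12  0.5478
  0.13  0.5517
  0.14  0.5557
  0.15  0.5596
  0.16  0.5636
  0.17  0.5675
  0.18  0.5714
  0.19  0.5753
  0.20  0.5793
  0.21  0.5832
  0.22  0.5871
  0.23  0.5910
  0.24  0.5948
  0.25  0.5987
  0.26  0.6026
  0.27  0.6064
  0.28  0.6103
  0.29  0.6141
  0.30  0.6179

€47.60

σ√T = 0.5 × 0.5000 = 0.2500
d₁ = [ln(410/400) + (0.043 + ½·0.5²)·0.25] / (σ√T) = (0.0247 + 0.0420) / 0.2500 = 0.2668 which rounds to 0.27
d₂ = 0.2668 − 0.2500 = 0.0168 which rounds to 0.02
exp(−rT) = exp(−0.043·0.25) = 0.9893
N(d₁) = N(0.27) = 0.6064;  N(d₂) = N(0.02) = 0.5080
C = 410·0.6064 − 400·0.9893·0.5080 = 248.6240 − 201.0258 = 47.5982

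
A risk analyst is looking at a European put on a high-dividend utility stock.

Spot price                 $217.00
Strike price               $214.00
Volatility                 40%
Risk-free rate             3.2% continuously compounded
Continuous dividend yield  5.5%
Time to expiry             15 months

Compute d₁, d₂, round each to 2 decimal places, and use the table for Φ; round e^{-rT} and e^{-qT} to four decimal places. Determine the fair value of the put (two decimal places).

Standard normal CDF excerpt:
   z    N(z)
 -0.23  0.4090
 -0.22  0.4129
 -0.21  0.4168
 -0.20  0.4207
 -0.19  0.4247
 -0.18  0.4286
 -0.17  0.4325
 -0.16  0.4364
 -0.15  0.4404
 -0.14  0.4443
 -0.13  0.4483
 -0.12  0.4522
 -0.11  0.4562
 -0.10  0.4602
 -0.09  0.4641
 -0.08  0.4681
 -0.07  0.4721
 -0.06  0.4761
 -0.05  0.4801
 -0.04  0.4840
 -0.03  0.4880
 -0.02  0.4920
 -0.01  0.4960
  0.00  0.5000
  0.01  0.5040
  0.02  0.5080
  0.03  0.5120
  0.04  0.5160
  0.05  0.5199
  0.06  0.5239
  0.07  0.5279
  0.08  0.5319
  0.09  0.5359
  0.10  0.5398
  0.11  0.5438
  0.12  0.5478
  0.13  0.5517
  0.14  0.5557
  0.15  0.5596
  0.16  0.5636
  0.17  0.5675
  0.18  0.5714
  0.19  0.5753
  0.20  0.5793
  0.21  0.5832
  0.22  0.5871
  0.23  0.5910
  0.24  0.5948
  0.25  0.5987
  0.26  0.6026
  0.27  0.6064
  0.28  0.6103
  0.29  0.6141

T = 1.25;  σ√T = 0.4472
d₁ = [ln(217/214) + (0.032 − 0.055 + ½·0.4²)·1.25] / (σ√T) = (0.0139 + 0.0713) / 0.4472 = 0.1904 ⇒ 0.19
d₂ = 0.1904 − 0.4472 = -0.2568 ⇒ -0.26
e^(−qT) = e^(−0.055·1.25) = 0.9336;  e^(−rT) = e^(−0.032·1.25) = 0.9608
N(−d₂) = N(0.26) = 0.6026;  N(−d₁) = N(-0.19) = 0.4247
P = 214·0.9608·0.6026 − 217·0.9336·0.4247 = 123.9013 − 86.0405 = 37.8608

$37.86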